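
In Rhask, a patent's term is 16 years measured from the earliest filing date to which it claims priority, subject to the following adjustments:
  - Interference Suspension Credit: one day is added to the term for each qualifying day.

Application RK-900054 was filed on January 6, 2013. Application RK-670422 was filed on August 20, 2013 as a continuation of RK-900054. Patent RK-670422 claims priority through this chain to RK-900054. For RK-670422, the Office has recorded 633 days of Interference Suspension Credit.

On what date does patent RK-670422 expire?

Earliest priority filing: 6 January 2013.
Base term: 6 January 2013 + 16 years → 6 January 2029.
Interference Suspension Credit: +633 days → 1 October 2030.

October 1, 2030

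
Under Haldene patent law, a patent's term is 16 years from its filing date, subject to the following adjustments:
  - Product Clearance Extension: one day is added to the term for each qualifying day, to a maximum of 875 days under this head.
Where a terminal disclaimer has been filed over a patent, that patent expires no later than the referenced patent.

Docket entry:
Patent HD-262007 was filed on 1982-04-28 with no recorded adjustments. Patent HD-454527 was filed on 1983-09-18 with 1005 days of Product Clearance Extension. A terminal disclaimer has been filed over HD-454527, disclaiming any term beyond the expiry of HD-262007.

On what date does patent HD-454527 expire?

Natural term of HD-454527:
  Base: filing + 16 years → 18 September 1999.
  Product Clearance Extension: 1005 days claimed exceeds the 875-day cap, so +875 days → 9 February 2002.
Expiry of referenced patent HD-262007:
  Base: filing + 16 years → 28 April 1998.
Terminal disclaimer: HD-454527 expires on the earlier of 9 February 2002 and 28 April 1998.

1998-04-28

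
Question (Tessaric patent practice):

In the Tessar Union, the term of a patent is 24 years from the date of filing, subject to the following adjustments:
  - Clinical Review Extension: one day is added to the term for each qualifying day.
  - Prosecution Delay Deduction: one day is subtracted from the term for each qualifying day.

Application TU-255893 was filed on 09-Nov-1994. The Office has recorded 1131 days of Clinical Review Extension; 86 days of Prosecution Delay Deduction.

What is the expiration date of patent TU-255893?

2021-09-19

Base term: filing date + 24 years → 9 November 2018.
Clinical Review Extension: +1131 days → 14 December 2021.
Prosecution Delay Deduction: −86 days → 19 September 2021.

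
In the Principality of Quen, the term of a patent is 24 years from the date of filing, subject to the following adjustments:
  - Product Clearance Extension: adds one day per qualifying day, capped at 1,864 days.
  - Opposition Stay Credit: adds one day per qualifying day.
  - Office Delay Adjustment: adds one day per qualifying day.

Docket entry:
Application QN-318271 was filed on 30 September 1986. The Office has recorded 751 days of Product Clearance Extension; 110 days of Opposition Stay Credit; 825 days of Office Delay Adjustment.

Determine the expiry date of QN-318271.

2015-05-13

Base term: filing date + 24 years → 30 September 2010.
Product Clearance Extension: 751 days (within the 1864-day cap) → +751 days → 20 October 2012.
Opposition Stay Credit: +110 days → 7 February 2013.
Office Delay Adjustment: +825 days → 13 May 2015.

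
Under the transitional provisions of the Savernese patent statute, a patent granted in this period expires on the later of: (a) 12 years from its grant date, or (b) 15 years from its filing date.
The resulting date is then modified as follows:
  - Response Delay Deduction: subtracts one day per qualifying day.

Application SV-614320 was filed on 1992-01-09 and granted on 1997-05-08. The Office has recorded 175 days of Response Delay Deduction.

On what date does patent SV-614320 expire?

2008-11-14

(a) grant + 12 years → 8 May 2009.
(b) filing + 15 years → 9 January 2007.
Later of the two: 8 May 2009.
Response Delay Deduction: −175 days → 14 November 2008.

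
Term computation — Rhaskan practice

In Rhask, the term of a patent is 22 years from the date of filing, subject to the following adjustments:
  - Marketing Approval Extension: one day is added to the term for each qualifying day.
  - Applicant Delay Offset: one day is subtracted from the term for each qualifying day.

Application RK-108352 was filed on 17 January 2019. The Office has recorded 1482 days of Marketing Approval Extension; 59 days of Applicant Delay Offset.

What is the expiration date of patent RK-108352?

December 10, 2044

Base term: filing date + 22 years → 17 January 2041.
Marketing Approval Extension: +1482 days → 7 February 2045.
Applicant Delay Offset: −59 days → 10 December 2044.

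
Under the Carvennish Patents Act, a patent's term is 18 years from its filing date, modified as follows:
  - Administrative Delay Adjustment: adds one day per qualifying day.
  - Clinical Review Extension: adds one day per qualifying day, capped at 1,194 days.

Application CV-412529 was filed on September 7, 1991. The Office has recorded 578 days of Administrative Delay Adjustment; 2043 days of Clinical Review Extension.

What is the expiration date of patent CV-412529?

2014-07-15

Base term: filing date + 18 years → 7 September 2009.
Administrative Delay Adjustment: +578 days → 8 April 2011.
Clinical Review Extension: 2043 days claimed exceeds the 1194-day cap, so +1194 days → 15 July 2014.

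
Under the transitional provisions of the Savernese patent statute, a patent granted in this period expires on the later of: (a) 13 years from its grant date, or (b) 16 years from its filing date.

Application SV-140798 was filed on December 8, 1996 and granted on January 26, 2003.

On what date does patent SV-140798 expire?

(a) grant + 13 years → 26 January 2016.
(b) filing + 16 years → 8 December 2012.
Later of the two: 26 January 2016.

January 26, 2016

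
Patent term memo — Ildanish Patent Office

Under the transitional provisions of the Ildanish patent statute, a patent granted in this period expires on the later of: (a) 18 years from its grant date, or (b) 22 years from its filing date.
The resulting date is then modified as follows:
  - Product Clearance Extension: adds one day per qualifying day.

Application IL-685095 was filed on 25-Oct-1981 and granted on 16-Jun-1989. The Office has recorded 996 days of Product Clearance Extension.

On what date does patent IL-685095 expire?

(a) grant + 18 years → 16 June 2007.
(b) filing + 22 years → 25 October 2003.
Later of the two: 16 June 2007.
Product Clearance Extension: +996 days → 8 March 2010.

2010-03-08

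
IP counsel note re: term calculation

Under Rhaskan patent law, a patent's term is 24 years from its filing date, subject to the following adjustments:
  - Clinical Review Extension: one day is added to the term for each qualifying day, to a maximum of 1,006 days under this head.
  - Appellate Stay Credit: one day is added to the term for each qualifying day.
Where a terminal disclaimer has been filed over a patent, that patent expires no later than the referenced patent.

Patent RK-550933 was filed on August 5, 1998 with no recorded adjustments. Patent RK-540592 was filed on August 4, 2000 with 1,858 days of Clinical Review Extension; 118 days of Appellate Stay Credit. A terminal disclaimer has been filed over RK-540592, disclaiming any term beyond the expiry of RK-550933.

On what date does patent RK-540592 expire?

Natural term of RK-540592:
  Base: filing + 24 years → 4 August 2024.
  Clinical Review Extension: 1858 days claimed exceeds the 1006-day cap, so +1006 days → 7 May 2027.
  Appellate Stay Credit: +118 days → 2 September 2027.
Expiry of referenced patent RK-550933:
  Base: filing + 24 years → 5 August 2022.
Terminal disclaimer: RK-540592 expires on the earlier of 2 September 2027 and 5 August 2022.

2022-08-05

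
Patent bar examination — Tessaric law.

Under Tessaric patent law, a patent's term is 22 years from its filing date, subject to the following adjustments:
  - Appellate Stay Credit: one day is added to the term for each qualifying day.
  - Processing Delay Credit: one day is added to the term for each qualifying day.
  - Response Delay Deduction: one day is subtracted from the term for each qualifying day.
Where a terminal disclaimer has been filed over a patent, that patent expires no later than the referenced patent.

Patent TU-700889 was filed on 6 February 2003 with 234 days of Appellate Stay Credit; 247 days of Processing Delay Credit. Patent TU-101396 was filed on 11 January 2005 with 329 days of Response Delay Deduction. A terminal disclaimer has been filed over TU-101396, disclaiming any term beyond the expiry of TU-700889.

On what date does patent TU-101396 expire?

Natural term of TU-101396:
  Base: filing + 22 years → 11 January 2027.
  Response Delay Deduction: −329 days → 16 February 2026.
Expiry of referenced patent TU-700889:
  Base: filing + 22 years → 6 February 2025.
  Appellate Stay Credit: +234 days → 28 September 2025.
  Processing Delay Credit: +247 days → 2 June 2026.
Terminal disclaimer: TU-101396 expires on the earlier of 16 February 2026 and 2 June 2026.

2026-02-16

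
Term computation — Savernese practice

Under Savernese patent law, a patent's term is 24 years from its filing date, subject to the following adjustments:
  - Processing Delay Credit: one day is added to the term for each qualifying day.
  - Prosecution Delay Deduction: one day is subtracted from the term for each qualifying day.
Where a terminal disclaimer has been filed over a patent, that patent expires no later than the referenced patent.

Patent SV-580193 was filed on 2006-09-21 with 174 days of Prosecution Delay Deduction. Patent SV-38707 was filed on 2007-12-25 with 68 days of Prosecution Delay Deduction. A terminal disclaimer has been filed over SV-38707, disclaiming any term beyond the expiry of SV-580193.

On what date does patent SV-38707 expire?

March 31, 2030

Natural term of SV-38707:
  Base: filing + 24 years → 25 December 2031.
  Prosecution Delay Deduction: −68 days → 18 October 2031.
Expiry of referenced patent SV-580193:
  Base: filing + 24 years → 21 September 2030.
  Prosecution Delay Deduction: −174 days → 31 March 2030.
Terminal disclaimer: SV-38707 expires on the earlier of 18 October 2031 and 31 March 2030.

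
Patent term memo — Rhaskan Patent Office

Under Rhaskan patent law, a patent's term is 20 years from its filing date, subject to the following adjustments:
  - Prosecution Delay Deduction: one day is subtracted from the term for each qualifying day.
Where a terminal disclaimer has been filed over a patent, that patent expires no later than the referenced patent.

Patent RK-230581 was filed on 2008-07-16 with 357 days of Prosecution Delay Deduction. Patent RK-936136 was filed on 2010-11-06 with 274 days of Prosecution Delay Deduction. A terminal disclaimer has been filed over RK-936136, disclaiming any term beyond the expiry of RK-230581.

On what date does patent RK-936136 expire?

2027-07-25

Natural term of RK-936136:
  Base: filing + 20 years → 6 November 2030.
  Prosecution Delay Deduction: −274 days → 5 February 2030.
Expiry of referenced patent RK-230581:
  Base: filing + 20 years → 16 July 2028.
  Prosecution Delay Deduction: −357 days → 25 July 2027.
Terminal disclaimer: RK-936136 expires on the earlier of 5 February 2030 and 25 July 2027.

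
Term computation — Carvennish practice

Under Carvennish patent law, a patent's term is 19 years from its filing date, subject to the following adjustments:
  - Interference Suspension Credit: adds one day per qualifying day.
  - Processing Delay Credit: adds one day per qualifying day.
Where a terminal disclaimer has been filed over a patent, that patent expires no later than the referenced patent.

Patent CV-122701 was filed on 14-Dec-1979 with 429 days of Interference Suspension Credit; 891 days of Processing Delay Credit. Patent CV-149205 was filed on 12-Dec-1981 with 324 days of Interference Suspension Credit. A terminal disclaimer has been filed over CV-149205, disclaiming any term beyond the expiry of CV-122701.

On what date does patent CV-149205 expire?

Natural term of CV-149205:
  Base: filing + 19 years → 12 December 2000.
  Interference Suspension Credit: +324 days → 1 November 2001.
Expiry of referenced patent CV-122701:
  Base: filing + 19 years → 14 December 1998.
  Interference Suspension Credit: +429 days → 16 February 2000.
  Processing Delay Credit: +891 days → 26 July 2002.
Terminal disclaimer: CV-149205 expires on the earlier of 1 November 2001 and 26 July 2002.

November 1, 2001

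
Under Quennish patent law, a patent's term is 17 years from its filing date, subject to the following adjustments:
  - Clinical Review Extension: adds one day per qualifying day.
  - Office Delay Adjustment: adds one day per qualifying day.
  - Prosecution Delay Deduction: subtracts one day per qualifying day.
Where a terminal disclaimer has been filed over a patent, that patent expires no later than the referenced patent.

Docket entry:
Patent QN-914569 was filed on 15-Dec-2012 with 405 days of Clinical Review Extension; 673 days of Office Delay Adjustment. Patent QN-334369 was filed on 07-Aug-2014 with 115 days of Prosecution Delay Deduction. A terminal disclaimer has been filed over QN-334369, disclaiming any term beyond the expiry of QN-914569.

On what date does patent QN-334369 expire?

Natural term of QN-334369:
  Base: filing + 17 years → 7 August 2031.
  Prosecution Delay Deduction: −115 days → 14 April 2031.
Expiry of referenced patent QN-914569:
  Base: filing + 17 years → 15 December 2029.
  Clinical Review Extension: +405 days → 24 January 2031.
  Office Delay Adjustment: +673 days → 27 November 2032.
Terminal disclaimer: QN-334369 expires on the earlier of 14 April 2031 and 27 November 2032.

April 14, 2031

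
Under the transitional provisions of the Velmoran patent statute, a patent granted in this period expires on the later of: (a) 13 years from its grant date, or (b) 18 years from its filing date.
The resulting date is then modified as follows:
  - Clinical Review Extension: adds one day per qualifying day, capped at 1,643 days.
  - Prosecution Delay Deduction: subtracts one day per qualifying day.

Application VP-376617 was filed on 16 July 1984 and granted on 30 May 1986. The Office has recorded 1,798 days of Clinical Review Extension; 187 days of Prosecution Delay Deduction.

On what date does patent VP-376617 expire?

(a) grant + 13 years → 30 May 1999.
(b) filing + 18 years → 16 July 2002.
Later of the two: 16 July 2002.
Clinical Review Extension: 1798 days claimed exceeds the 1643-day cap, so +1643 days → 14 January 2007.
Prosecution Delay Deduction: −187 days → 11 July 2006.

2006-07-11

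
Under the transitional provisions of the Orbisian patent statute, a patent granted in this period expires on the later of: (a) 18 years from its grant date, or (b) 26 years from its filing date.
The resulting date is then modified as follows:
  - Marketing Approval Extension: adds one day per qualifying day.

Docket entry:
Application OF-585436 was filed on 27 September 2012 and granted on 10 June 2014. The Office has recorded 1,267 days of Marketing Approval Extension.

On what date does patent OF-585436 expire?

March 17, 2042

(a) grant + 18 years → 10 June 2032.
(b) filing + 26 years → 27 September 2038.
Later of the two: 27 September 2038.
Marketing Approval Extension: +1267 days → 17 March 2042.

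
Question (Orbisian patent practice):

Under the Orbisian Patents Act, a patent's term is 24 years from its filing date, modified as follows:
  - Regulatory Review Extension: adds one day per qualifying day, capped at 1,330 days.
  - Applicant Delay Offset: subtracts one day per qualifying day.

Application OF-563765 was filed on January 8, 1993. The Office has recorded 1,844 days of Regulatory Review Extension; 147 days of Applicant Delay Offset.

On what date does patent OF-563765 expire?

2020-04-05

Base term: filing date + 24 years → 8 January 2017.
Regulatory Review Extension: 1844 days claimed exceeds the 1330-day cap, so +1330 days → 30 August 2020.
Applicant Delay Offset: −147 days → 5 April 2020.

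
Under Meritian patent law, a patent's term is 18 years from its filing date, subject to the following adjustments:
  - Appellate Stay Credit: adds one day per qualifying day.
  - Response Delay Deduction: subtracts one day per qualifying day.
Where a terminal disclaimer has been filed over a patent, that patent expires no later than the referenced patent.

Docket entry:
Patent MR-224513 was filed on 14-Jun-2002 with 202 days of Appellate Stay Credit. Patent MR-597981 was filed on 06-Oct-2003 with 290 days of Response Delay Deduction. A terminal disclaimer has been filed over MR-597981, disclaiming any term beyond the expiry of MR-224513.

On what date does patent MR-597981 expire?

Natural term of MR-597981:
  Base: filing + 18 years → 6 October 2021.
  Response Delay Deduction: −290 days → 20 December 2020.
Expiry of referenced patent MR-224513:
  Base: filing + 18 years → 14 June 2020.
  Appellate Stay Credit: +202 days → 2 January 2021.
Terminal disclaimer: MR-597981 expires on the earlier of 20 December 2020 and 2 January 2021.

2020-12-20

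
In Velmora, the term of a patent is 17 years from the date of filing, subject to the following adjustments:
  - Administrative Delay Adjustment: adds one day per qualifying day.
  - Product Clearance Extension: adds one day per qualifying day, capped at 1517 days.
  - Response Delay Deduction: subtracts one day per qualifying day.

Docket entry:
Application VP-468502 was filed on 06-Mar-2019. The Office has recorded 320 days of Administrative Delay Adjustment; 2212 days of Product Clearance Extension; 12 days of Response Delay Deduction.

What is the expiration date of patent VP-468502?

2041-03-05

Base term: filing date + 17 years → 6 March 2036.
Administrative Delay Adjustment: +320 days → 20 January 2037.
Product Clearance Extension: 2212 days claimed exceeds the 1517-day cap, so +1517 days → 17 March 2041.
Response Delay Deduction: −12 days → 5 March 2041.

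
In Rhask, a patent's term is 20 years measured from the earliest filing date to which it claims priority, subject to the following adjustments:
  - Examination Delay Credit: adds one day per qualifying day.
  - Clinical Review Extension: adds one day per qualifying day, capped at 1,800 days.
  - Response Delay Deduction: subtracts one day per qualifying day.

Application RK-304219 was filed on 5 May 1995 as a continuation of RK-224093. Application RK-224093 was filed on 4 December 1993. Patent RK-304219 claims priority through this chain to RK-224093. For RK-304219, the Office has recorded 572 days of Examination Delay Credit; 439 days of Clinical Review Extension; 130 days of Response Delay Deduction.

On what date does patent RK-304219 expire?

Earliest priority filing: 4 December 1993.
Base term: 4 December 1993 + 20 years → 4 December 2013.
Examination Delay Credit: +572 days → 29 June 2015.
Clinical Review Extension: 439 days (within the 1800-day cap) → +439 days → 10 September 2016.
Response Delay Deduction: −130 days → 3 May 2016.

May 3, 2016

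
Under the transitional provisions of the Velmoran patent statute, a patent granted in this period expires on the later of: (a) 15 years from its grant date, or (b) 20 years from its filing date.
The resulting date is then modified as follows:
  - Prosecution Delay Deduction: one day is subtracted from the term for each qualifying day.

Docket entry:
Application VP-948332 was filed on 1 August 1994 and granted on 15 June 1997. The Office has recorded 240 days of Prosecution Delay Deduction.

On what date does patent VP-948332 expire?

(a) grant + 15 years → 15 June 2012.
(b) filing + 20 years → 1 August 2014.
Later of the two: 1 August 2014.
Prosecution Delay Deduction: −240 days → 4 December 2013.

2013-12-04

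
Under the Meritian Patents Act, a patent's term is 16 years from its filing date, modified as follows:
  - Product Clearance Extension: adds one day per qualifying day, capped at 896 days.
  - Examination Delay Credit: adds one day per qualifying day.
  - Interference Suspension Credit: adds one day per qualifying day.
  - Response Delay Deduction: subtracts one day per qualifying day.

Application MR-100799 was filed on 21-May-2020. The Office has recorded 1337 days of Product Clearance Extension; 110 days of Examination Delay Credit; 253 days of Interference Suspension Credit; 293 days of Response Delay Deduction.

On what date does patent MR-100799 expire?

2039-01-12

Base term: filing date + 16 years → 21 May 2036.
Product Clearance Extension: 1337 days claimed exceeds the 896-day cap, so +896 days → 3 November 2038.
Examination Delay Credit: +110 days → 21 February 2039.
Interference Suspension Credit: +253 days → 1 November 2039.
Response Delay Deduction: −293 days → 12 January 2039.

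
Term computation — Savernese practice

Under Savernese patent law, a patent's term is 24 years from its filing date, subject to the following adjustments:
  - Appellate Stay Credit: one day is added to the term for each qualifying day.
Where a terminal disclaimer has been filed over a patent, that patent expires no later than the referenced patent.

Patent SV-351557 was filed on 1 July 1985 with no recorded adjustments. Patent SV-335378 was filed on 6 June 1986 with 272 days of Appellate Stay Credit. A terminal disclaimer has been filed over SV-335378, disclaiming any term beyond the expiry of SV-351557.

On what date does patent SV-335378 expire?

Natural term of SV-335378:
  Base: filing + 24 years → 6 June 2010.
  Appellate Stay Credit: +272 days → 5 March 2011.
Expiry of referenced patent SV-351557:
  Base: filing + 24 years → 1 July 2009.
Terminal disclaimer: SV-335378 expires on the earlier of 5 March 2011 and 1 July 2009.

2009-07-01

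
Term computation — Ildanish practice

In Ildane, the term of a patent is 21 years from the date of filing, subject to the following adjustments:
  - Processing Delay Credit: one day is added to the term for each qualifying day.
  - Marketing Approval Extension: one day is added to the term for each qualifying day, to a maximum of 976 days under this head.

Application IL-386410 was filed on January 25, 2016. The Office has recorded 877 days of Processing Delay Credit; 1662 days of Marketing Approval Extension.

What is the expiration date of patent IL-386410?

2042-02-21

Base term: filing date + 21 years → 25 January 2037.
Processing Delay Credit: +877 days → 21 June 2039.
Marketing Approval Extension: 1662 days claimed exceeds the 976-day cap, so +976 days → 21 February 2042.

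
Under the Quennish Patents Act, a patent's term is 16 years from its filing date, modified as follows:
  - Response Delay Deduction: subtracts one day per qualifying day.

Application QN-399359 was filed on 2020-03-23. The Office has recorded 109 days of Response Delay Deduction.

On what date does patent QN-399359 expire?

2035-12-05

Base term: filing date + 16 years → 23 March 2036.
Response Delay Deduction: −109 days → 5 December 2035.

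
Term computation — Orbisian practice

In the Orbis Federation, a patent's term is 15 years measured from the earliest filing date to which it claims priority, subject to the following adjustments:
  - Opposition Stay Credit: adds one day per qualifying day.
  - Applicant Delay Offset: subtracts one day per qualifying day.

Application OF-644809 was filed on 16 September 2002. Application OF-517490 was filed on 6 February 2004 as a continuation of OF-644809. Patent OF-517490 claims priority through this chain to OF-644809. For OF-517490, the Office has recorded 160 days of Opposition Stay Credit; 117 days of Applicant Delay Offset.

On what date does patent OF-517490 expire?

Earliest priority filing: 16 September 2002.
Base term: 16 September 2002 + 15 years → 16 September 2017.
Opposition Stay Credit: +160 days → 23 February 2018.
Applicant Delay Offset: −117 days → 29 October 2017.

October 29, 2017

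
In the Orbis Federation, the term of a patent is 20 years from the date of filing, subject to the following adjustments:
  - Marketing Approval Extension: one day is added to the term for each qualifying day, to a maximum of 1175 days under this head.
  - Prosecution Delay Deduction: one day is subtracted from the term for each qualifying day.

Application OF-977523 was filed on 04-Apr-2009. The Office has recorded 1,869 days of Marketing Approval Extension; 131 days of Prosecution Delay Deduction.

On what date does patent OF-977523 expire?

February 12, 2032

Base term: filing date + 20 years → 4 April 2029.
Marketing Approval Extension: 1869 days claimed exceeds the 1175-day cap, so +1175 days → 22 June 2032.
Prosecution Delay Deduction: −131 days → 12 February 2032.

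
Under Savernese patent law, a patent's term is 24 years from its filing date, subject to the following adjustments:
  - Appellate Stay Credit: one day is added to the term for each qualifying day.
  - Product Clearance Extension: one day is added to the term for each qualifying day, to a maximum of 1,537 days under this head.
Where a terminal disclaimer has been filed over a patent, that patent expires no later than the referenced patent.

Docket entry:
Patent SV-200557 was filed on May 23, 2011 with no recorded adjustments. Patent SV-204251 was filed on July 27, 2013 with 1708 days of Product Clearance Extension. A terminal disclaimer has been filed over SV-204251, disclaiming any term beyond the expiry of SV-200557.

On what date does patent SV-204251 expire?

Natural term of SV-204251:
  Base: filing + 24 years → 27 July 2037.
  Product Clearance Extension: 1708 days claimed exceeds the 1537-day cap, so +1537 days → 11 October 2041.
Expiry of referenced patent SV-200557:
  Base: filing + 24 years → 23 May 2035.
Terminal disclaimer: SV-204251 expires on the earlier of 11 October 2041 and 23 May 2035.

2035-05-23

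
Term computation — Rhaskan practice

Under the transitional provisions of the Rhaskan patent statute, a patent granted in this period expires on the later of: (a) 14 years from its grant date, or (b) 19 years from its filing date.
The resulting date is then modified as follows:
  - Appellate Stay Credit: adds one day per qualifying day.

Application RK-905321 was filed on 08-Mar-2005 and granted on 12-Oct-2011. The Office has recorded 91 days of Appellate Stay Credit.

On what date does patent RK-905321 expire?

2026-01-11

(a) grant + 14 years → 12 October 2025.
(b) filing + 19 years → 8 March 2024.
Later of the two: 12 October 2025.
Appellate Stay Credit: +91 days → 11 January 2026.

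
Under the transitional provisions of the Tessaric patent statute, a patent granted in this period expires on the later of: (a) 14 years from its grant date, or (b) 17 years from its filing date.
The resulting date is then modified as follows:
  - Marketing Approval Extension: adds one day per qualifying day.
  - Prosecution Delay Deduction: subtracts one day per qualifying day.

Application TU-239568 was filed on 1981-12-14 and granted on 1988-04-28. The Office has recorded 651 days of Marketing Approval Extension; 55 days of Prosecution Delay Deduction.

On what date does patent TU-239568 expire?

2003-12-15

(a) grant + 14 years → 28 April 2002.
(b) filing + 17 years → 14 December 1998.
Later of the two: 28 April 2002.
Marketing Approval Extension: +651 days → 8 February 2004.
Prosecution Delay Deduction: −55 days → 15 December 2003.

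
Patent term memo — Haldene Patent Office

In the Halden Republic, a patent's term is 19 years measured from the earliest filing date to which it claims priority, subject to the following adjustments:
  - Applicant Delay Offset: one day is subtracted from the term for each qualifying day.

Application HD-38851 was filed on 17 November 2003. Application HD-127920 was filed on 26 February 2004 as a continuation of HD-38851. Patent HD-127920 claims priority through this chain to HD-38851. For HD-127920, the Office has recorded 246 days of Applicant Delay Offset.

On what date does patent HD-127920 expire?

2022-03-16

Earliest priority filing: 17 November 2003.
Base term: 17 November 2003 + 19 years → 17 November 2022.
Applicant Delay Offset: −246 days → 16 March 2022.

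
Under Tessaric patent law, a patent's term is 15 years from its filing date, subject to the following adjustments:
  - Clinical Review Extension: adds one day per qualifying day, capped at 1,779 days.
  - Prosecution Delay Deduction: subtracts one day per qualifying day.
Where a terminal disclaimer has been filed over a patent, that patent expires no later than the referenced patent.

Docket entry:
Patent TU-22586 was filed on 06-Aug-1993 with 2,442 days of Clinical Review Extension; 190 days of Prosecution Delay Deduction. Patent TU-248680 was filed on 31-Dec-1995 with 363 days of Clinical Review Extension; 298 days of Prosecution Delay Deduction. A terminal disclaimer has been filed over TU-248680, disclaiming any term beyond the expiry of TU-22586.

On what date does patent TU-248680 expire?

March 6, 2011

Natural term of TU-248680:
  Base: filing + 15 years → 31 December 2010.
  Clinical Review Extension: 363 days (within the 1779-day cap) → +363 days → 29 December 2011.
  Prosecution Delay Deduction: −298 days → 6 March 2011.
Expiry of referenced patent TU-22586:
  Base: filing + 15 years → 6 August 2008.
  Clinical Review Extension: 2442 days claimed exceeds the 1779-day cap, so +1779 days → 20 June 2013.
  Prosecution Delay Deduction: −190 days → 12 December 2012.
Terminal disclaimer: TU-248680 expires on the earlier of 6 March 2011 and 12 December 2012.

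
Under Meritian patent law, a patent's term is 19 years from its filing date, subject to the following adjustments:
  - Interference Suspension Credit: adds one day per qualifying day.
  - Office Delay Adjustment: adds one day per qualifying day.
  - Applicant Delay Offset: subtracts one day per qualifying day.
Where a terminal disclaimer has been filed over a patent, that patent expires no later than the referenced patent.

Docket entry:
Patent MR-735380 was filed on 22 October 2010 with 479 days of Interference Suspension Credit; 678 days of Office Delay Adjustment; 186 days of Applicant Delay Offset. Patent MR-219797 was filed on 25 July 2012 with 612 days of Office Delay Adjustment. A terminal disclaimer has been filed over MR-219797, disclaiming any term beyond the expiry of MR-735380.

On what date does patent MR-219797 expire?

Natural term of MR-219797:
  Base: filing + 19 years → 25 July 2031.
  Office Delay Adjustment: +612 days → 28 March 2033.
Expiry of referenced patent MR-735380:
  Base: filing + 19 years → 22 October 2029.
  Interference Suspension Credit: +479 days → 13 February 2031.
  Office Delay Adjustment: +678 days → 22 December 2032.
  Applicant Delay Offset: −186 days → 19 June 2032.
Terminal disclaimer: MR-219797 expires on the earlier of 28 March 2033 and 19 June 2032.

June 19, 2032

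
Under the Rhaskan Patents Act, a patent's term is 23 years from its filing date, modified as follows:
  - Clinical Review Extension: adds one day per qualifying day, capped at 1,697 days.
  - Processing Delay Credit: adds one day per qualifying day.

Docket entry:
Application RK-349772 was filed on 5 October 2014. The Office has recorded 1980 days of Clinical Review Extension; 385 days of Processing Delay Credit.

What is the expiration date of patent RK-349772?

Base term: filing date + 23 years → 5 October 2037.
Clinical Review Extension: 1980 days claimed exceeds the 1697-day cap, so +1697 days → 29 May 2042.
Processing Delay Credit: +385 days → 18 June 2043.

June 18, 2043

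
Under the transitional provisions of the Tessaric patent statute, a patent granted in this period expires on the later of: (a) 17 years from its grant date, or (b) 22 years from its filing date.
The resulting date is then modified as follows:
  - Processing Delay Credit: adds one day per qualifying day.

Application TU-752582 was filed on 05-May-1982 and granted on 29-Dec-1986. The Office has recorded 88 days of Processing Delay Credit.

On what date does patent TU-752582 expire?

(a) grant + 17 years → 29 December 2003.
(b) filing + 22 years → 5 May 2004.
Later of the two: 5 May 2004.
Processing Delay Credit: +88 days → 1 August 2004.

August 1, 2004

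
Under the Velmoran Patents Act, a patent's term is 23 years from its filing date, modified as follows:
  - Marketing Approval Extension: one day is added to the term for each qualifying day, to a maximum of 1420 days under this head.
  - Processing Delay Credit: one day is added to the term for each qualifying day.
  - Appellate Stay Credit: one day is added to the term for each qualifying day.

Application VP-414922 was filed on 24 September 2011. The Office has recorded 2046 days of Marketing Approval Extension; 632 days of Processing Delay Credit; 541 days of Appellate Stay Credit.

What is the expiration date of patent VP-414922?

2041-10-30

Base term: filing date + 23 years → 24 September 2034.
Marketing Approval Extension: 2046 days claimed exceeds the 1420-day cap, so +1420 days → 14 August 2038.
Processing Delay Credit: +632 days → 7 May 2040.
Appellate Stay Credit: +541 days → 30 October 2041.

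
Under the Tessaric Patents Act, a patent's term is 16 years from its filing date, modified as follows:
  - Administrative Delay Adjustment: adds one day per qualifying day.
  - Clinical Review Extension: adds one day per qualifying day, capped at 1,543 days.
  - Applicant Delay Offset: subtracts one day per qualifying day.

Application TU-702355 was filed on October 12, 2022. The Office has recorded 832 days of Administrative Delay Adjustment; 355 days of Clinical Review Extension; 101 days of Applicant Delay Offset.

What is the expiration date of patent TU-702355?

2041-10-02

Base term: filing date + 16 years → 12 October 2038.
Administrative Delay Adjustment: +832 days → 21 January 2041.
Clinical Review Extension: 355 days (within the 1543-day cap) → +355 days → 11 January 2042.
Applicant Delay Offset: −101 days → 2 October 2041.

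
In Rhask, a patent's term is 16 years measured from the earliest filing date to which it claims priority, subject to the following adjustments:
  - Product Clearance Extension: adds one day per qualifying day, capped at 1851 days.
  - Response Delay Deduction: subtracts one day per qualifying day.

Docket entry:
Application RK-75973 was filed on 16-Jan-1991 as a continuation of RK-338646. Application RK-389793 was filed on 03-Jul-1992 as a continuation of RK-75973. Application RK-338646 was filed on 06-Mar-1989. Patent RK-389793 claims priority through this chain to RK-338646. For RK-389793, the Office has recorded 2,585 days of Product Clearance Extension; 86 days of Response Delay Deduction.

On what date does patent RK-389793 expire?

Earliest priority filing: 6 March 1989.
Base term: 6 March 1989 + 16 years → 6 March 2005.
Product Clearance Extension: 2585 days claimed exceeds the 1851-day cap, so +1851 days → 31 March 2010.
Response Delay Deduction: −86 days → 4 January 2010.

January 4, 2010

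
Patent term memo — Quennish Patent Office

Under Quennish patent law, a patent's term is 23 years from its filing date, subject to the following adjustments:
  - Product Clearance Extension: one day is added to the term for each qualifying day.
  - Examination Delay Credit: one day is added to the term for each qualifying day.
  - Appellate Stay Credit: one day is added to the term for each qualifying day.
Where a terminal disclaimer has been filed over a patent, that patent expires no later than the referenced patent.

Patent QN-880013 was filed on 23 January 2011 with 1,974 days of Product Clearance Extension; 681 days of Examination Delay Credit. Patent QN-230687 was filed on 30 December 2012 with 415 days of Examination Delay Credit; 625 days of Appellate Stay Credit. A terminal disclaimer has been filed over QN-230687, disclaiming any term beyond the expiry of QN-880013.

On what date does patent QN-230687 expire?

Natural term of QN-230687:
  Base: filing + 23 years → 30 December 2035.
  Examination Delay Credit: +415 days → 17 February 2037.
  Appellate Stay Credit: +625 days → 4 November 2038.
Expiry of referenced patent QN-880013:
  Base: filing + 23 years → 23 January 2034.
  Product Clearance Extension: +1974 days → 20 June 2039.
  Examination Delay Credit: +681 days → 1 May 2041.
Terminal disclaimer: QN-230687 expires on the earlier of 4 November 2038 and 1 May 2041.

2038-11-04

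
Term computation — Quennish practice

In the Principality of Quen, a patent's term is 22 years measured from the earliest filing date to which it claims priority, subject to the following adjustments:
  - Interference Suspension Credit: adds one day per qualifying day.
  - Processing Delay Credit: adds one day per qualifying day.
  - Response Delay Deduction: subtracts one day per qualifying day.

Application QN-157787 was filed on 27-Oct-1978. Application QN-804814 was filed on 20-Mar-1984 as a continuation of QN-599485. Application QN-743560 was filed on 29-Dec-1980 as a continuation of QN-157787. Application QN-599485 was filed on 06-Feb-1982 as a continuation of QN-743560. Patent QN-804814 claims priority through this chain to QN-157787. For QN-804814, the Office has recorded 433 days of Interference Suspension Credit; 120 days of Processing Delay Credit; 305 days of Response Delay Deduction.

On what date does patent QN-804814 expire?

Earliest priority filing: 27 October 1978.
Base term: 27 October 1978 + 22 years → 27 October 2000.
Interference Suspension Credit: +433 days → 3 January 2002.
Processing Delay Credit: +120 days → 3 May 2002.
Response Delay Deduction: −305 days → 2 July 2001.

2001-07-02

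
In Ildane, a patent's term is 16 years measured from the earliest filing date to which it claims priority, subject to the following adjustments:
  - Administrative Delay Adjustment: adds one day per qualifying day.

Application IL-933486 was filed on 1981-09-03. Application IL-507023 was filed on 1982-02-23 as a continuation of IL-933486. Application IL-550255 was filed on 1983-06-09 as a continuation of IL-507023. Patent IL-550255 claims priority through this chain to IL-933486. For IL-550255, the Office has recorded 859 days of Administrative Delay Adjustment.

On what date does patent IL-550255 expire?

Earliest priority filing: 3 September 1981.
Base term: 3 September 1981 + 16 years → 3 September 1997.
Administrative Delay Adjustment: +859 days → 10 January 2000.

January 10, 2000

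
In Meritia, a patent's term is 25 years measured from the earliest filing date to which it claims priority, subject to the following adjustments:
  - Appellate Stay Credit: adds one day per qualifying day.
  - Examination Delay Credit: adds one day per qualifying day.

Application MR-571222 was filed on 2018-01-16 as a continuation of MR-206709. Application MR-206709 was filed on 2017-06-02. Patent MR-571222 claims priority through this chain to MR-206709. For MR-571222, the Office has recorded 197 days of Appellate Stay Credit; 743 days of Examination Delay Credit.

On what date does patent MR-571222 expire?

December 28, 2044

Earliest priority filing: 2 June 2017.
Base term: 2 June 2017 + 25 years → 2 June 2042.
Appellate Stay Credit: +197 days → 16 December 2042.
Examination Delay Credit: +743 days → 28 December 2044.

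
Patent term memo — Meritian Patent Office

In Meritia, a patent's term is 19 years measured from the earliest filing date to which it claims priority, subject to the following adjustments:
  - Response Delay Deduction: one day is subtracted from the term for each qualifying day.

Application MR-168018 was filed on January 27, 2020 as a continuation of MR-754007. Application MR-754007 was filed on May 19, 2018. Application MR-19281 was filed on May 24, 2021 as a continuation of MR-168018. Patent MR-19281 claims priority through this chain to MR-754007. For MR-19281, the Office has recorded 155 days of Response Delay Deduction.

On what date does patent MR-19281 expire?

December 15, 2036

Earliest priority filing: 19 May 2018.
Base term: 19 May 2018 + 19 years → 19 May 2037.
Response Delay Deduction: −155 days → 15 December 2036.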